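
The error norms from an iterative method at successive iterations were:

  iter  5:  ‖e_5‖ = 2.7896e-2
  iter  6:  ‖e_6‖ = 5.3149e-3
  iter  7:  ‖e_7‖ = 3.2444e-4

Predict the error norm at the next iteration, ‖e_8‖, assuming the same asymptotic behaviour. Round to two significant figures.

First estimate the order: p ≈ ln(‖e_7‖/‖e_6‖) / ln(‖e_6‖/‖e_5‖) = ln(3.2444e-4/5.3149e-3)/ln(5.3149e-3/2.7896e-2) = ln(0.0610435)/ln(0.190526) ≈ 1.6865.
Then ‖e_8‖ ≈ ‖e_7‖·(‖e_7‖/‖e_6‖)^p = 3.2444e-4·(0.0610435)^1.6865 = 3.2444e-4·0.00895325 ≈ 2.905e-06.

2.9e-6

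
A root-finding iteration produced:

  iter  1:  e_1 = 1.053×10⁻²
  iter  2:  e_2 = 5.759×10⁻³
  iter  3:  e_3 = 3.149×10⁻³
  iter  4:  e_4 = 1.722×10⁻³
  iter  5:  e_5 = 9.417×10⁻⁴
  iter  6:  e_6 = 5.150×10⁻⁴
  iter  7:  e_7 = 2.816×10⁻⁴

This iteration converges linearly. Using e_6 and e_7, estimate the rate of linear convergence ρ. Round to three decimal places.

0.547

ρ ≈ e_7/e_6 = 2.816×10⁻⁴/5.150×10⁻⁴ = 0.54680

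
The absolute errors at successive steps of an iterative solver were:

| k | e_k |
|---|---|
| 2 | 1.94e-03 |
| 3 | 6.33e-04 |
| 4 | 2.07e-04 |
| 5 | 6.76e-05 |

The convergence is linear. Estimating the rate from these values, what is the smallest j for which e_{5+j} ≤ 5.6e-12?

Rate ρ ≈ e_5/e_4 = 6.76e-05/2.07e-04 = 0.3266.
After j more steps, e_{5+j} ≈ 6.76e-05·ρ^j; need ρ^j ≤ 5.6e-12/6.76e-05 = 8.28402e-08.
j ≥ ln(8.28402e-08)/ln(0.3266) = -16.3064/-1.11902 = 14.572.
So 15 more iterations are needed.

15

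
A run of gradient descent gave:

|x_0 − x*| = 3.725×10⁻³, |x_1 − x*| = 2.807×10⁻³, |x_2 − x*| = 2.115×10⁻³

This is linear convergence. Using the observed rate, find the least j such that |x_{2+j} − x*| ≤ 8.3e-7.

Rate ρ ≈ |x_2 − x*|/|x_1 − x*| = 2.115×10⁻³/2.807×10⁻³ = 0.7535.
After j more steps, |x_{2+j} − x*| ≈ 2.115×10⁻³·ρ^j; need ρ^j ≤ 8.3e-7/2.115×10⁻³ = 0.000392435.
j ≥ ln(0.000392435)/ln(0.7535) = -7.8431/-0.28303 = 27.711.
So 28 more iterations are needed.

28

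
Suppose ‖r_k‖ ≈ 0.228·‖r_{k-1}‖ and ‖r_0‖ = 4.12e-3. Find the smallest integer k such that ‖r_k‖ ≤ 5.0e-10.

After k steps, ‖r_k‖ ≈ 4.12e-3·0.228^k.
Need 0.228^k ≤ 5.0e-10/4.12e-3 = 1.21359e-07.
k ≥ ln(1.21359e-07)/ln(0.228) = -15.9245/-1.47841 = 10.771.
Smallest integer k = 11.

11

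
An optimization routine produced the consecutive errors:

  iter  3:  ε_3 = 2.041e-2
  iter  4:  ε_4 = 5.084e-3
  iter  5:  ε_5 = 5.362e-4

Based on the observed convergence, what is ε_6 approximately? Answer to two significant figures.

1.4e-5

First estimate the order: p ≈ ln(ε_5/ε_4) / ln(ε_4/ε_3) = ln(5.362e-4/5.084e-3)/ln(5.084e-3/2.041e-2) = ln(0.105468)/ln(0.249094) ≈ 1.6183.
Then ε_6 ≈ ε_5·(ε_5/ε_4)^p = 5.362e-4·(0.105468)^1.6183 = 5.362e-4·0.0262492 ≈ 1.407e-05.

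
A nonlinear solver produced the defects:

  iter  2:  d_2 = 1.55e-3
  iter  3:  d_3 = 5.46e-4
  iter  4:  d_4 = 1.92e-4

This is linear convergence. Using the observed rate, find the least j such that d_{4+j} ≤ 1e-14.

23

Rate ρ ≈ d_4/d_3 = 1.92e-4/5.46e-4 = 0.3516.
After j more steps, d_{4+j} ≈ 1.92e-4·ρ^j; need ρ^j ≤ 1e-14/1.92e-4 = 5.20833e-11.
j ≥ ln(5.20833e-11)/ln(0.3516) = -23.6782/-1.04526 = 22.653.
So 23 more iterations are needed.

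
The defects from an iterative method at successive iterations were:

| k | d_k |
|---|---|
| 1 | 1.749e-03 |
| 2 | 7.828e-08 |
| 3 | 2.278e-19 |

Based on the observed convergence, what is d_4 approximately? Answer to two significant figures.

First estimate the order: p ≈ ln(d_3/d_2) / ln(d_2/d_1) = ln(2.278e-19/7.828e-08)/ln(7.828e-08/1.749e-03) = ln(2.91007e-12)/ln(4.4757e-05) ≈ 2.6525.
Then d_4 ≈ d_3·(d_3/d_2)^p = 2.278e-19·(2.91007e-12)^2.6525 = 2.278e-19·2.5148e-31 ≈ 5.729e-50.

5.7e-50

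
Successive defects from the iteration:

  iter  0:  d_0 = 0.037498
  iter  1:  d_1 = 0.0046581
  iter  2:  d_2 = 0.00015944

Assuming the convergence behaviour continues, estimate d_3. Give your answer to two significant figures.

6.8e-7

First estimate the order: p ≈ ln(d_2/d_1) / ln(d_1/d_0) = ln(0.00015944/0.0046581)/ln(0.0046581/0.037498) = ln(0.0342285)/ln(0.124223) ≈ 1.6180.
Then d_3 ≈ d_2·(d_2/d_1)^p = 0.00015944·(0.0342285)^1.6180 = 0.00015944·0.00425245 ≈ 6.78e-07.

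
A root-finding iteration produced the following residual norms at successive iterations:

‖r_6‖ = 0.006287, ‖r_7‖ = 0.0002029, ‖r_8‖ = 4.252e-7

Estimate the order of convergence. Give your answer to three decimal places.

1.796

p ≈ ln(‖r_8‖/‖r_7‖) / ln(‖r_7‖/‖r_6‖)
  = ln(4.252e-7/0.0002029) / ln(0.0002029/0.006287)
  = ln(0.00209561) / ln(0.0322729)
  = -6.167911 / -3.433527 ≈ 1.796378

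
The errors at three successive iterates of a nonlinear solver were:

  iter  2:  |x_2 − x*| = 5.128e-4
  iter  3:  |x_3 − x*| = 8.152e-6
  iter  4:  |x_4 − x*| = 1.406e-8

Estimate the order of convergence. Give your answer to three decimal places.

1.536

p ≈ ln(|x_4 − x*|/|x_3 − x*|) / ln(|x_3 − x*|/|x_2 − x*|)
  = ln(1.406e-8/8.152e-6) / ln(8.152e-6/5.128e-4)
  = ln(0.00172473) / ln(0.015897)
  = -6.362685 / -4.141625 ≈ 1.536277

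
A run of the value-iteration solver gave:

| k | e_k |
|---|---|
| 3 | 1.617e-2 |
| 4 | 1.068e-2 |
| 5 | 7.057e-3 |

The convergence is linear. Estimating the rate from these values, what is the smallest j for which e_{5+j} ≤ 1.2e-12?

Rate ρ ≈ e_5/e_4 = 7.057e-3/1.068e-2 = 0.6608.
After j more steps, e_{5+j} ≈ 7.057e-3·ρ^j; need ρ^j ≤ 1.2e-12/7.057e-3 = 1.70044e-10.
j ≥ ln(1.70044e-10)/ln(0.6608) = -22.4950/-0.41430 = 54.296.
So 55 more iterations are needed.

55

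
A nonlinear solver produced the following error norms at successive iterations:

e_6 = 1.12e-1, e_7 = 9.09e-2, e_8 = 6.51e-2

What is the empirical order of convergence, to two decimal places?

1.60

p ≈ ln(e_8/e_7) / ln(e_7/e_6)
  = ln(6.51e-2/9.09e-2) / ln(9.09e-2/1.12e-1)
  = ln(0.716172) / ln(0.811607)
  = -0.33383 / -0.20874 ≈ 1.59926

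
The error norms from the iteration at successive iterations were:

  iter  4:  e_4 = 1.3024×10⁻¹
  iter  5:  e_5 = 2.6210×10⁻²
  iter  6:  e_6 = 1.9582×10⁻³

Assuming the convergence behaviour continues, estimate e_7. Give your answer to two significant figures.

First estimate the order: p ≈ ln(e_6/e_5) / ln(e_5/e_4) = ln(1.9582×10⁻³/2.6210×10⁻²)/ln(2.6210×10⁻²/1.3024×10⁻¹) = ln(0.0747119)/ln(0.201244) ≈ 1.6180.
Then e_7 ≈ e_6·(e_6/e_5)^p = 1.9582×10⁻³·(0.0747119)^1.6180 = 1.9582×10⁻³·0.0150364 ≈ 2.944e-05.

2.9e-5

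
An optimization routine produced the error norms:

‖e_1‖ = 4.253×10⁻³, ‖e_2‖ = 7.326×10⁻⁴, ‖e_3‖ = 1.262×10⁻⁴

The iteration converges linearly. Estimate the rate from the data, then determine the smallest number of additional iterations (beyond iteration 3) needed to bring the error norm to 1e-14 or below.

14

Rate ρ ≈ ‖e_3‖/‖e_2‖ = 1.262×10⁻⁴/7.326×10⁻⁴ = 0.1723.
After j more steps, ‖e_{3+j}‖ ≈ 1.262×10⁻⁴·ρ^j; need ρ^j ≤ 1e-14/1.262×10⁻⁴ = 7.92393e-11.
j ≥ ln(7.92393e-11)/ln(0.1723) = -23.2585/-1.75852 = 13.226.
So 14 more iterations are needed.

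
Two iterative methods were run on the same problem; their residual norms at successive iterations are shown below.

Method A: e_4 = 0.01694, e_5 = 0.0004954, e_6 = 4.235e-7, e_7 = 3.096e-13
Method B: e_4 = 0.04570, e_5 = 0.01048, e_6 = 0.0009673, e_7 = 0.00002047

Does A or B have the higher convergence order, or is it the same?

Method A: p ≈ ln(3.096e-13/4.235e-7)/ln(4.235e-7/0.0004954) ≈ 2.00.
Method B: p ≈ ln(0.00002047/0.0009673)/ln(0.0009673/0.01048) ≈ 1.62.
Method A has the higher order (≈2.0 vs ≈1.6).

A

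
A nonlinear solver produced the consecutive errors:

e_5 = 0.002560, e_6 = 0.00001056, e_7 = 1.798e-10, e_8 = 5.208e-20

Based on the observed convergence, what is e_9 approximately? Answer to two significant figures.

First estimate the order: p ≈ ln(e_8/e_7) / ln(e_7/e_6) = ln(5.208e-20/1.798e-10)/ln(1.798e-10/0.00001056) = ln(2.89655e-10)/ln(1.70265e-05) ≈ 2.0001.
Then e_9 ≈ e_8·(e_8/e_7)^p = 5.208e-20·(2.89655e-10)^2.0001 = 5.208e-20·8.3716e-20 ≈ 4.36e-39.

4.4e-39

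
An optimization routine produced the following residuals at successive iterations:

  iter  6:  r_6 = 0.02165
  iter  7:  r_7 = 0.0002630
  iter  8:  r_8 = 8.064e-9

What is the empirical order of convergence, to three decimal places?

2.356

p ≈ ln(r_8/r_7) / ln(r_7/r_6)
  = ln(8.064e-9/0.0002630) / ln(0.0002630/0.02165)
  = ln(3.06616e-05) / ln(0.0121478)
  = -10.392500 / -4.410607 ≈ 2.356252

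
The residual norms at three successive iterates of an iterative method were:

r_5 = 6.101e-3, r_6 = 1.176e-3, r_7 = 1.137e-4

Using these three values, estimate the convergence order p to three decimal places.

1.419

p ≈ ln(r_7/r_6) / ln(r_6/r_5)
  = ln(1.137e-4/1.176e-3) / ln(1.176e-3/6.101e-3)
  = ln(0.0966837) / ln(0.192755)
  = -2.336310 / -1.646335 ≈ 1.419098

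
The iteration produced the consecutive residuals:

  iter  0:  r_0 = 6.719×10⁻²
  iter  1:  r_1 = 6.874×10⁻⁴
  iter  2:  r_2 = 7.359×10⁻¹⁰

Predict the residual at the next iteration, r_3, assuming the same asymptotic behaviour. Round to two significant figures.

9.0e-28

First estimate the order: p ≈ ln(r_2/r_1) / ln(r_1/r_0) = ln(7.359×10⁻¹⁰/6.874×10⁻⁴)/ln(6.874×10⁻⁴/6.719×10⁻²) = ln(1.07056e-06)/ln(0.0102307) ≈ 3.0001.
Then r_3 ≈ r_2·(r_2/r_1)^p = 7.359×10⁻¹⁰·(1.07056e-06)^3.0001 = 7.359×10⁻¹⁰·1.22528e-18 ≈ 9.017e-28.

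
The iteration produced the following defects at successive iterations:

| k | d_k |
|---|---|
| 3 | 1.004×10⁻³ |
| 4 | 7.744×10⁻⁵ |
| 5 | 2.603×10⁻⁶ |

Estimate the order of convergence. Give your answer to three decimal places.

p ≈ ln(d_5/d_4) / ln(d_4/d_3)
  = ln(2.603×10⁻⁶/7.744×10⁻⁵) / ln(7.744×10⁻⁵/1.004×10⁻³)
  = ln(0.0336131) / ln(0.0771315)
  = -3.392839 / -2.562244 ≈ 1.324167

1.324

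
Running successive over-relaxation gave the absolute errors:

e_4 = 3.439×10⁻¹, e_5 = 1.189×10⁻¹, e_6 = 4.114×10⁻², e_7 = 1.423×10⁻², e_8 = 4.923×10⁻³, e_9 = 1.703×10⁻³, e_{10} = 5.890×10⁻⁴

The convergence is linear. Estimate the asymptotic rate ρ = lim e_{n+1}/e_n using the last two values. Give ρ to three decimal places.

ρ ≈ e_{10}/e_9 = 5.890×10⁻⁴/1.703×10⁻³ = 0.34586

0.346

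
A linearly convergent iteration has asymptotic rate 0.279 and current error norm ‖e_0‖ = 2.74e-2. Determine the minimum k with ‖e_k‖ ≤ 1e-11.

After k steps, ‖e_k‖ ≈ 2.74e-2·0.279^k.
Need 0.279^k ≤ 1e-11/2.74e-2 = 3.64964e-10.
k ≥ ln(3.64964e-10)/ln(0.279) = -21.7312/-1.27654 = 17.024.
Smallest integer k = 18.

18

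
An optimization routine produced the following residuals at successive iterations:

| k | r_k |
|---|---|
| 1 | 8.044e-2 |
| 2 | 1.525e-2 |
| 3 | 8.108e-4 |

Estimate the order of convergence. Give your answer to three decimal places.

1.765

p ≈ ln(r_3/r_2) / ln(r_2/r_1)
  = ln(8.108e-4/1.525e-2) / ln(1.525e-2/8.044e-2)
  = ln(0.0531672) / ln(0.189582)
  = -2.934314 / -1.662934 ≈ 1.764540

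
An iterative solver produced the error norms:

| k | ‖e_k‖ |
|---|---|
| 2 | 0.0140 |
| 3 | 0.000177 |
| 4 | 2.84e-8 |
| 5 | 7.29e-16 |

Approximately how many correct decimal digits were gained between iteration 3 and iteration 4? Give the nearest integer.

Digits gained ≈ log₁₀(‖e_3‖/‖e_4‖) = log₁₀(0.000177/2.84e-8) = log₁₀(6232.39) ≈ 3.795.

4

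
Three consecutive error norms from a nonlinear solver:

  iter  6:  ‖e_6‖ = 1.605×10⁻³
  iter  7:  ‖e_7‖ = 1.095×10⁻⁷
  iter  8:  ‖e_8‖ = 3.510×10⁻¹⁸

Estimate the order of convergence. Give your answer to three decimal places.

2.519

p ≈ ln(‖e_8‖/‖e_7‖) / ln(‖e_7‖/‖e_6‖)
  = ln(3.510×10⁻¹⁸/1.095×10⁻⁷) / ln(1.095×10⁻⁷/1.605×10⁻³)
  = ln(3.20548e-11) / ln(6.82243e-05)
  = -24.163574 / -9.592710 ≈ 2.518952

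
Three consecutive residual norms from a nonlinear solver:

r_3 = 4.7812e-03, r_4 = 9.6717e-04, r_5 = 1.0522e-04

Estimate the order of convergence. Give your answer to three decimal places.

1.388

p ≈ ln(r_5/r_4) / ln(r_4/r_3)
  = ln(1.0522e-04/9.6717e-04) / ln(9.6717e-04/4.7812e-03)
  = ln(0.108792) / ln(0.202286)
  = -2.218317 / -1.598073 ≈ 1.388120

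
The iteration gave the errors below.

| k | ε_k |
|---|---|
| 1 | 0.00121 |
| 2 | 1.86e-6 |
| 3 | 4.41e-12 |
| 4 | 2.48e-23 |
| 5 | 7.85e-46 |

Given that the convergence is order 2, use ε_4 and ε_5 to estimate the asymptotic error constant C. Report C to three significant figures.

C ≈ ε_5 / ε_4^2
  = 7.85e-46 / (2.48e-23)^2
  = 7.85e-46 / 6.1504e-46 ≈ 1.2763

1.28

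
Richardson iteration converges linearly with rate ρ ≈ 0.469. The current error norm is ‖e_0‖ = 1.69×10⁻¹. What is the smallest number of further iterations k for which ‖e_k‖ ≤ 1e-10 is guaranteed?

After k steps, ‖e_k‖ ≈ 1.69×10⁻¹·0.469^k.
Need 0.469^k ≤ 1e-10/1.69×10⁻¹ = 5.91716e-10.
k ≥ ln(5.91716e-10)/ln(0.469) = -21.2480/-0.75715 = 28.063.
Smallest integer k = 29.

29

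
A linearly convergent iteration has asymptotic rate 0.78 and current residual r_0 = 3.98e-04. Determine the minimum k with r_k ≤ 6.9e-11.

63

After k steps, r_k ≈ 3.98e-04·0.78^k.
Need 0.78^k ≤ 6.9e-11/3.98e-04 = 1.73367e-07.
k ≥ ln(1.73367e-07)/ln(0.78) = -15.5679/-0.24846 = 62.658.
Smallest integer k = 63.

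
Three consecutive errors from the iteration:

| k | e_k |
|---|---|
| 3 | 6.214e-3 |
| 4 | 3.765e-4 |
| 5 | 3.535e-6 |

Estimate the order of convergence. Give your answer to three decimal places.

p ≈ ln(e_5/e_4) / ln(e_4/e_3)
  = ln(3.535e-6/3.765e-4) / ln(3.765e-4/6.214e-3)
  = ln(0.00938911) / ln(0.060589)
  = -4.668205 / -2.803642 ≈ 1.665050

1.665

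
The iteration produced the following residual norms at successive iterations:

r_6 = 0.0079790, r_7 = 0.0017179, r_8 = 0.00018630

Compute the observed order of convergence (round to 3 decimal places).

p ≈ ln(r_8/r_7) / ln(r_7/r_6)
  = ln(0.00018630/0.0017179) / ln(0.0017179/0.0079790)
  = ln(0.108446) / ln(0.215303)
  = -2.221503 / -1.535709 ≈ 1.446565

1.447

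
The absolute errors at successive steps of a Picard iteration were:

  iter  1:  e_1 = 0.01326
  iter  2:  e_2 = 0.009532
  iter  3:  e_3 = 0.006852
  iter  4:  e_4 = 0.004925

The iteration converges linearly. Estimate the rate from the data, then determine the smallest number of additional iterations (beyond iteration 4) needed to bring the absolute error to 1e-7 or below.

33

Rate ρ ≈ e_4/e_3 = 0.004925/0.006852 = 0.7188.
After j more steps, e_{4+j} ≈ 0.004925·ρ^j; need ρ^j ≤ 1e-7/0.004925 = 2.03046e-05.
j ≥ ln(2.03046e-05)/ln(0.7188) = -10.8047/-0.33017 = 32.725.
So 33 more iterations are needed.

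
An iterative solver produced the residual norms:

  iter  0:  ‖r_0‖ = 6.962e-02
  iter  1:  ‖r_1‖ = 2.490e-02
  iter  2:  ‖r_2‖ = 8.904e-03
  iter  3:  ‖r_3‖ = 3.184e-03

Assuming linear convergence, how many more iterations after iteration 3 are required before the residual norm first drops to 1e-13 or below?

24

Rate ρ ≈ ‖r_3‖/‖r_2‖ = 3.184e-03/8.904e-03 = 0.3576.
After j more steps, ‖r_{3+j}‖ ≈ 3.184e-03·ρ^j; need ρ^j ≤ 1e-13/3.184e-03 = 3.1407e-11.
j ≥ ln(3.1407e-11)/ln(0.3576) = -24.1840/-1.02834 = 23.518.
So 24 more iterations are needed.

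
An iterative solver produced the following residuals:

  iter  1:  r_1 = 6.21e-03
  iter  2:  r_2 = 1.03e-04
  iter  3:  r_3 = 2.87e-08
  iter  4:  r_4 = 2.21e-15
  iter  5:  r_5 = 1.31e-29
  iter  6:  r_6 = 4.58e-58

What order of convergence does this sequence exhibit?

2

Consecutive ratios: r_6/r_5 = 4.58e-58/1.31e-29 = 3.49618e-29, r_5/r_4 = 1.31e-29/2.21e-15 = 5.9276e-15.
p ≈ ln(3.49618e-29)/ln(5.9276e-15) = -65.5233/-32.7592 ≈ 2.00.
So the convergence is quadratic (order 2).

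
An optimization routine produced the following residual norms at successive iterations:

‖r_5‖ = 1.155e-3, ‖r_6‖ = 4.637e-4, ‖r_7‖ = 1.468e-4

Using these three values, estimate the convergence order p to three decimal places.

1.260

p ≈ ln(‖r_7‖/‖r_6‖) / ln(‖r_6‖/‖r_5‖)
  = ln(1.468e-4/4.637e-4) / ln(4.637e-4/1.155e-3)
  = ln(0.316584) / ln(0.401472)
  = -1.150167 / -0.912617 ≈ 1.260295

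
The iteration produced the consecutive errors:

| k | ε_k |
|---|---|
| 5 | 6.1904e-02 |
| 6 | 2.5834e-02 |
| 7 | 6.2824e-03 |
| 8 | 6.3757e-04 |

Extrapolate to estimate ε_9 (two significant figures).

1.6e-5

First estimate the order: p ≈ ln(ε_8/ε_7) / ln(ε_7/ε_6) = ln(6.3757e-04/6.2824e-03)/ln(6.2824e-03/2.5834e-02) = ln(0.101485)/ln(0.243183) ≈ 1.6181.
Then ε_9 ≈ ε_8·(ε_8/ε_7)^p = 6.3757e-04·(0.101485)^1.6181 = 6.3757e-04·0.0246751 ≈ 1.573e-05.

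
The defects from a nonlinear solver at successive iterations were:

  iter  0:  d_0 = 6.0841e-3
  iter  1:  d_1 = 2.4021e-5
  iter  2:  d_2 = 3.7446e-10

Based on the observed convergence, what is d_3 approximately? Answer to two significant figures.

9.1e-20

First estimate the order: p ≈ ln(d_2/d_1) / ln(d_1/d_0) = ln(3.7446e-10/2.4021e-5)/ln(2.4021e-5/6.0841e-3) = ln(1.55889e-05)/ln(0.00394816) ≈ 2.0000.
Then d_3 ≈ d_2·(d_2/d_1)^p = 3.7446e-10·(1.55889e-05)^2.0000 = 3.7446e-10·2.43014e-10 ≈ 9.1e-20.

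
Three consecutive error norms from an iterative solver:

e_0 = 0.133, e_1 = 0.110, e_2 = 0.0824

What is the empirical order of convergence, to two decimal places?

p ≈ ln(e_2/e_1) / ln(e_1/e_0)
  = ln(0.0824/0.110) / ln(0.110/0.133)
  = ln(0.749091) / ln(0.827068)
  = -0.28889 / -0.18987 ≈ 1.52151

1.52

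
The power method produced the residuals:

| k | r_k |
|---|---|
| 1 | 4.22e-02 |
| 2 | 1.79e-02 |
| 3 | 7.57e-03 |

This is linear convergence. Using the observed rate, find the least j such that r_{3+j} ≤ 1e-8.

16

Rate ρ ≈ r_3/r_2 = 7.57e-03/1.79e-02 = 0.4229.
After j more steps, r_{3+j} ≈ 7.57e-03·ρ^j; need ρ^j ≤ 1e-8/7.57e-03 = 1.321e-06.
j ≥ ln(1.321e-06)/ln(0.4229) = -13.5371/-0.86062 = 15.729.
So 16 more iterations are needed.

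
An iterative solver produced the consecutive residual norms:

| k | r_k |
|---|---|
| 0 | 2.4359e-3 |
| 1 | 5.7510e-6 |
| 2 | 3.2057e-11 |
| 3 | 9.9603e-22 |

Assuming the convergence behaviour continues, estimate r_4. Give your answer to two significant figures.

First estimate the order: p ≈ ln(r_3/r_2) / ln(r_2/r_1) = ln(9.9603e-22/3.2057e-11)/ln(3.2057e-11/5.7510e-6) = ln(3.10706e-11)/ln(5.57416e-06) ≈ 2.0000.
Then r_4 ≈ r_3·(r_3/r_2)^p = 9.9603e-22·(3.10706e-11)^2.0000 = 9.9603e-22·9.65382e-22 ≈ 9.615e-43.

9.6e-43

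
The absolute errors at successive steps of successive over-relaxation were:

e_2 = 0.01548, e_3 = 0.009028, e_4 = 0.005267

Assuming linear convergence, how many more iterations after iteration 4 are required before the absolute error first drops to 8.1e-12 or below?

Rate ρ ≈ e_4/e_3 = 0.005267/0.009028 = 0.5834.
After j more steps, e_{4+j} ≈ 0.005267·ρ^j; need ρ^j ≤ 8.1e-12/0.005267 = 1.53788e-09.
j ≥ ln(1.53788e-09)/ln(0.5834) = -20.2929/-0.53888 = 37.658.
So 38 more iterations are needed.

38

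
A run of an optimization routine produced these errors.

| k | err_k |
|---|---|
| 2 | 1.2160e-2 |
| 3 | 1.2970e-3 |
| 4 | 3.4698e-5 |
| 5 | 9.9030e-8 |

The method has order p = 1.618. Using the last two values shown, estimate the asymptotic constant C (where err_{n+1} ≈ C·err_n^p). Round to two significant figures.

C ≈ err_5 / err_4^1.618
  = 9.9030e-8 / (3.4698e-5)^1.618
  = 9.9030e-8 / 6.08433e-08 ≈ 1.6276

1.6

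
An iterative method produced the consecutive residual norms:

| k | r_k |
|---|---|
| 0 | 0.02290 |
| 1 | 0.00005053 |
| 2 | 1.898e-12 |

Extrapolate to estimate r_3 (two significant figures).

3.3e-33

First estimate the order: p ≈ ln(r_2/r_1) / ln(r_1/r_0) = ln(1.898e-12/0.00005053)/ln(0.00005053/0.02290) = ln(3.75618e-08)/ln(0.00220655) ≈ 2.7954.
Then r_3 ≈ r_2·(r_2/r_1)^p = 1.898e-12·(3.75618e-08)^2.7954 = 1.898e-12·1.75164e-21 ≈ 3.325e-33.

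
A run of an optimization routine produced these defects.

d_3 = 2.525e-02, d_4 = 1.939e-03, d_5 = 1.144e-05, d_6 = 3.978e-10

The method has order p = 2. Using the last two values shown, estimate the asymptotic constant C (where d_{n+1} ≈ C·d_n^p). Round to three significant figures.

3.04

C ≈ d_6 / d_5^2
  = 3.978e-10 / (1.144e-05)^2
  = 3.978e-10 / 1.30874e-10 ≈ 3.0396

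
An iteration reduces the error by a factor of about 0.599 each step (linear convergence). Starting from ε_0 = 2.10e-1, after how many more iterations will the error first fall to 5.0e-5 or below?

17

After k steps, ε_k ≈ 2.10e-1·0.599^k.
Need 0.599^k ≤ 5.0e-5/2.10e-1 = 0.000238095.
k ≥ ln(0.000238095)/ln(0.599) = -8.3428/-0.51249 = 16.279.
Smallest integer k = 17.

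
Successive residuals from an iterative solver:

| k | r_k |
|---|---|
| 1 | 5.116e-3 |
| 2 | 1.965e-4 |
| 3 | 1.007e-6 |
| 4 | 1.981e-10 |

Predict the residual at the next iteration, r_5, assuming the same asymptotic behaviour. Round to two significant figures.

2.0e-16

First estimate the order: p ≈ ln(r_4/r_3) / ln(r_3/r_2) = ln(1.981e-10/1.007e-6)/ln(1.007e-6/1.965e-4) = ln(0.000196723)/ln(0.00512468) ≈ 1.6182.
Then r_5 ≈ r_4·(r_4/r_3)^p = 1.981e-10·(0.000196723)^1.6182 = 1.981e-10·1.00627e-06 ≈ 1.993e-16.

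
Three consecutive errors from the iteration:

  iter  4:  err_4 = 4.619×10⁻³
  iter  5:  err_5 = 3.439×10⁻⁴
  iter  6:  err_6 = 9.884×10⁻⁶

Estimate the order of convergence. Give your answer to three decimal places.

1.366

p ≈ ln(err_6/err_5) / ln(err_5/err_4)
  = ln(9.884×10⁻⁶/3.439×10⁻⁴) / ln(3.439×10⁻⁴/4.619×10⁻³)
  = ln(0.0287409) / ln(0.0744533)
  = -3.549434 / -2.597583 ≈ 1.366437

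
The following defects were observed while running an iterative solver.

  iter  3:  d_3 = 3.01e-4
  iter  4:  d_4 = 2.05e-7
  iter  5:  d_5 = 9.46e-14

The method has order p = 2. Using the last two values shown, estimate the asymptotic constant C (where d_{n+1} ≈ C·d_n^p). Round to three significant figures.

2.25

C ≈ d_5 / d_4^2
  = 9.46e-14 / (2.05e-7)^2
  = 9.46e-14 / 4.2025e-14 ≈ 2.251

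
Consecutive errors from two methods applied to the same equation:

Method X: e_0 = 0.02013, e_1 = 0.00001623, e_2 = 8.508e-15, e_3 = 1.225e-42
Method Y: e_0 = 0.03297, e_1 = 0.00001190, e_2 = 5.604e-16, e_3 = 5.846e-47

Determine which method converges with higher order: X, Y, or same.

same

Method X: p ≈ ln(1.225e-42/8.508e-15)/ln(8.508e-15/0.00001623) ≈ 3.00.
Method Y: p ≈ ln(5.846e-47/5.604e-16)/ln(5.604e-16/0.00001190) ≈ 3.00.
Both orders ≈ 3.0 — effectively the same.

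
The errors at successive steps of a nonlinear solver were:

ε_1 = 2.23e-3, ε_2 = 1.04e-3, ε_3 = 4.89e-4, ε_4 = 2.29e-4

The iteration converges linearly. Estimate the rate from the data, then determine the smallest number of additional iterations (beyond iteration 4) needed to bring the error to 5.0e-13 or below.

Rate ρ ≈ ε_4/ε_3 = 2.29e-4/4.89e-4 = 0.4683.
After j more steps, ε_{4+j} ≈ 2.29e-4·ρ^j; need ρ^j ≤ 5.0e-13/2.29e-4 = 2.18341e-09.
j ≥ ln(2.18341e-09)/ln(0.4683) = -19.9424/-0.75865 = 26.287.
So 27 more iterations are needed.

27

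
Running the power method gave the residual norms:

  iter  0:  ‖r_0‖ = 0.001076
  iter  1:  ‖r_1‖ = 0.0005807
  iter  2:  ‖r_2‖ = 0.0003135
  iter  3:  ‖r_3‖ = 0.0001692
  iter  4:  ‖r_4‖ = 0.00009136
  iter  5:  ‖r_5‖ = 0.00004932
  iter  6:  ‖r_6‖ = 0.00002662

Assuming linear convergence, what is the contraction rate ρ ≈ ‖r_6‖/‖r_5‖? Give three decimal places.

ρ ≈ ‖r_6‖/‖r_5‖ = 0.00002662/0.00004932 = 0.53974

0.540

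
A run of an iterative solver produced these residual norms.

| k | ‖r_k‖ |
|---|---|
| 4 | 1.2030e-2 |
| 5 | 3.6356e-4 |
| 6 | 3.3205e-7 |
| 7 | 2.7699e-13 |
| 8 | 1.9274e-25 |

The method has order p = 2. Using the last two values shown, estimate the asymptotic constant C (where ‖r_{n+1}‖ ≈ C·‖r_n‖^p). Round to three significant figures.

2.51

C ≈ ‖r_8‖ / ‖r_7‖^2
  = 1.9274e-25 / (2.7699e-13)^2
  = 1.9274e-25 / 7.67235e-26 ≈ 2.5121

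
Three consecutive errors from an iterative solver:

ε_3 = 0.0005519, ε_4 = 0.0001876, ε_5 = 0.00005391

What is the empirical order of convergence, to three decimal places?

1.156

p ≈ ln(ε_5/ε_4) / ln(ε_4/ε_3)
  = ln(0.00005391/0.0001876) / ln(0.0001876/0.0005519)
  = ln(0.287367) / ln(0.339917)
  = -1.246995 / -1.079054 ≈ 1.155637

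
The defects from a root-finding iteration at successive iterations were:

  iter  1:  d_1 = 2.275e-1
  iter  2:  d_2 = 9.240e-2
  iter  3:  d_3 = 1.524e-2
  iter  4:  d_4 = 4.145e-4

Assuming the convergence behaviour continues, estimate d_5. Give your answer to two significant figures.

3.1e-7

First estimate the order: p ≈ ln(d_4/d_3) / ln(d_3/d_2) = ln(4.145e-4/1.524e-2)/ln(1.524e-2/9.240e-2) = ln(0.0271982)/ln(0.164935) ≈ 2.0001.
Then d_5 ≈ d_4·(d_4/d_3)^p = 4.145e-4·(0.0271982)^2.0001 = 4.145e-4·0.000739475 ≈ 3.065e-07.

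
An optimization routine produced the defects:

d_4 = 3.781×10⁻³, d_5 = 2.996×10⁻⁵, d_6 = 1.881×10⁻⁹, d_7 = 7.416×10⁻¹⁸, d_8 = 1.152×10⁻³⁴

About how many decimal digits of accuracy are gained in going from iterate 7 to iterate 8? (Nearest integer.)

Digits gained ≈ log₁₀(d_7/d_8) = log₁₀(7.416×10⁻¹⁸/1.152×10⁻³⁴) = log₁₀(6.4375e+16) ≈ 16.809.

17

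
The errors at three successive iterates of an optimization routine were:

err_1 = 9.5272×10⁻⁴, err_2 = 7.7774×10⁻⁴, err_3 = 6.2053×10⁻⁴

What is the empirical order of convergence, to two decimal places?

p ≈ ln(err_3/err_2) / ln(err_2/err_1)
  = ln(6.2053×10⁻⁴/7.7774×10⁻⁴) / ln(7.7774×10⁻⁴/9.5272×10⁻⁴)
  = ln(0.797863) / ln(0.816336)
  = -0.22582 / -0.20293 ≈ 1.11280

1.11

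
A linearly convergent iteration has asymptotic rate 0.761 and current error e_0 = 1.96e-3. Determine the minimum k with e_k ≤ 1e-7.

37

After k steps, e_k ≈ 1.96e-3·0.761^k.
Need 0.761^k ≤ 1e-7/1.96e-3 = 5.10204e-05.
k ≥ ln(5.10204e-05)/ln(0.761) = -9.8833/-0.27312 = 36.187.
Smallest integer k = 37.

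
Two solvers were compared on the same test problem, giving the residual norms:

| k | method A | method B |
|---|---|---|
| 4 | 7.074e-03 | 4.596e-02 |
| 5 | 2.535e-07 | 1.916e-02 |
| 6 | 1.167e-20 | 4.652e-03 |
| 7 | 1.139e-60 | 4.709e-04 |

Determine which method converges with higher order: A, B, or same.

A

Method A: p ≈ ln(1.139e-60/1.167e-20)/ln(1.167e-20/2.535e-07) ≈ 3.00.
Method B: p ≈ ln(4.709e-04/4.652e-03)/ln(4.652e-03/1.916e-02) ≈ 1.62.
Method A has the higher order (≈3.0 vs ≈1.6).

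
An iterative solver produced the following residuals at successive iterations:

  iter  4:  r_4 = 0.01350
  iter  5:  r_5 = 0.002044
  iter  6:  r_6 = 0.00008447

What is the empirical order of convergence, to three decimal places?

1.688

p ≈ ln(r_6/r_5) / ln(r_5/r_4)
  = ln(0.00008447/0.002044) / ln(0.002044/0.01350)
  = ln(0.0413258) / ln(0.151407)
  = -3.186268 / -1.887784 ≈ 1.687835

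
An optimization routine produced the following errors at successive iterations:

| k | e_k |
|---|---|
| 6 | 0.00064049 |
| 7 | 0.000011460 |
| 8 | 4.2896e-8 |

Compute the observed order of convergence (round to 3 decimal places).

p ≈ ln(e_8/e_7) / ln(e_7/e_6)
  = ln(4.2896e-8/0.000011460) / ln(0.000011460/0.00064049)
  = ln(0.00374311) / ln(0.0178926)
  = -5.587838 / -4.023368 ≈ 1.388846

1.389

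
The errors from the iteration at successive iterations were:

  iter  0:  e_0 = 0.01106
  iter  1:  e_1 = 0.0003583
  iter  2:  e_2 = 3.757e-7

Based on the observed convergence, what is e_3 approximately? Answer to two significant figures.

4.1e-13

First estimate the order: p ≈ ln(e_2/e_1) / ln(e_1/e_0) = ln(3.757e-7/0.0003583)/ln(0.0003583/0.01106) = ln(0.00104856)/ln(0.032396) ≈ 2.0003.
Then e_3 ≈ e_2·(e_2/e_1)^p = 3.757e-7·(0.00104856)^2.0003 = 3.757e-7·1.09722e-06 ≈ 4.122e-13.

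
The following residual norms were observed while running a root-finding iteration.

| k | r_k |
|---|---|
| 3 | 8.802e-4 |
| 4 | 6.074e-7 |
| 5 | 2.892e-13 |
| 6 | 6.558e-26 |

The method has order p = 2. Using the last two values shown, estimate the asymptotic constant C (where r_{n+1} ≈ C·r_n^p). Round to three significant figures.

0.784

C ≈ r_6 / r_5^2
  = 6.558e-26 / (2.892e-13)^2
  = 6.558e-26 / 8.36366e-26 ≈ 0.78411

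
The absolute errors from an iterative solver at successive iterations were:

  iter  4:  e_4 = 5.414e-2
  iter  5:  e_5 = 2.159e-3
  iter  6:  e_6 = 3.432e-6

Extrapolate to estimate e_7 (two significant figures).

First estimate the order: p ≈ ln(e_6/e_5) / ln(e_5/e_4) = ln(3.432e-6/2.159e-3)/ln(2.159e-3/5.414e-2) = ln(0.00158962)/ln(0.0398781) ≈ 2.0001.
Then e_7 ≈ e_6·(e_6/e_5)^p = 3.432e-6·(0.00158962)^2.0001 = 3.432e-6·2.52526e-06 ≈ 8.667e-12.

8.7e-12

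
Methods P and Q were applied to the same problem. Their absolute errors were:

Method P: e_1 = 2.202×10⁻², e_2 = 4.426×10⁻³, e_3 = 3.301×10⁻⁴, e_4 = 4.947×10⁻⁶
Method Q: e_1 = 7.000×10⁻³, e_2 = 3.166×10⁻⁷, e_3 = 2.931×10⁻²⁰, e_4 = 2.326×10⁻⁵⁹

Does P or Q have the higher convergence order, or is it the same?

Method P: p ≈ ln(4.947×10⁻⁶/3.301×10⁻⁴)/ln(3.301×10⁻⁴/4.426×10⁻³) ≈ 1.62.
Method Q: p ≈ ln(2.326×10⁻⁵⁹/2.931×10⁻²⁰)/ln(2.931×10⁻²⁰/3.166×10⁻⁷) ≈ 3.00.
Method Q has the higher order (≈3.0 vs ≈1.6).

Q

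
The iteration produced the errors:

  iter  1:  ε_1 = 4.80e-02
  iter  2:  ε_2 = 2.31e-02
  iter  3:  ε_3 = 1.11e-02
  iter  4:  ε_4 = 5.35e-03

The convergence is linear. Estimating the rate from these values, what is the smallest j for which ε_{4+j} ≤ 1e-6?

12

Rate ρ ≈ ε_4/ε_3 = 5.35e-03/1.11e-02 = 0.4820.
After j more steps, ε_{4+j} ≈ 5.35e-03·ρ^j; need ρ^j ≤ 1e-6/5.35e-03 = 0.000186916.
j ≥ ln(0.000186916)/ln(0.4820) = -8.5849/-0.72981 = 11.763.
So 12 more iterations are needed.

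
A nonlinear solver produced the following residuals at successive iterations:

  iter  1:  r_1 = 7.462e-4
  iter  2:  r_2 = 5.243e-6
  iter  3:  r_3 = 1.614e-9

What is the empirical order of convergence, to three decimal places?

1.631

p ≈ ln(r_3/r_2) / ln(r_2/r_1)
  = ln(1.614e-9/5.243e-6) / ln(5.243e-6/7.462e-4)
  = ln(0.000307839) / ln(0.00702627)
  = -8.085934 / -4.958099 ≈ 1.630854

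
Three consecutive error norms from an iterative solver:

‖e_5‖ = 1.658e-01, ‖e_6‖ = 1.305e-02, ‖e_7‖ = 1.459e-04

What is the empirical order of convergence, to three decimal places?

p ≈ ln(‖e_7‖/‖e_6‖) / ln(‖e_6‖/‖e_5‖)
  = ln(1.459e-04/1.305e-02) / ln(1.305e-02/1.658e-01)
  = ln(0.0111801) / ln(0.0787093)
  = -4.493620 / -2.541994 ≈ 1.767754

1.768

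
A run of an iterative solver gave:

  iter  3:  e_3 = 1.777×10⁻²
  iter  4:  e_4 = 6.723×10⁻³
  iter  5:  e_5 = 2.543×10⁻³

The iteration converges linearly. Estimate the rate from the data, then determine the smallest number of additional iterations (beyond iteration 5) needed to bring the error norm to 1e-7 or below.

Rate ρ ≈ e_5/e_4 = 2.543×10⁻³/6.723×10⁻³ = 0.3783.
After j more steps, e_{5+j} ≈ 2.543×10⁻³·ρ^j; need ρ^j ≤ 1e-7/2.543×10⁻³ = 3.93236e-05.
j ≥ ln(3.93236e-05)/ln(0.3783) = -10.1437/-0.97207 = 10.435.
So 11 more iterations are needed.

11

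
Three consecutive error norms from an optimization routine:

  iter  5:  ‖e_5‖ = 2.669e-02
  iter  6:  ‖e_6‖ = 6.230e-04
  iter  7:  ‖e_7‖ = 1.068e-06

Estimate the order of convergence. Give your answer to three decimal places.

1.695

p ≈ ln(‖e_7‖/‖e_6‖) / ln(‖e_6‖/‖e_5‖)
  = ln(1.068e-06/6.230e-04) / ln(6.230e-04/2.669e-02)
  = ln(0.00171429) / ln(0.0233421)
  = -6.368756 / -3.757497 ≈ 1.694946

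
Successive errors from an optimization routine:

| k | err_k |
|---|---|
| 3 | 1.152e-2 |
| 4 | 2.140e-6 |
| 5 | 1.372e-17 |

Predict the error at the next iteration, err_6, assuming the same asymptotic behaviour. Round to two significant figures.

3.6e-51

First estimate the order: p ≈ ln(err_5/err_4) / ln(err_4/err_3) = ln(1.372e-17/2.140e-6)/ln(2.140e-6/1.152e-2) = ln(6.41121e-12)/ln(0.000185764) ≈ 3.0000.
Then err_6 ≈ err_5·(err_5/err_4)^p = 1.372e-17·(6.41121e-12)^3.0000 = 1.372e-17·2.63524e-34 ≈ 3.616e-51.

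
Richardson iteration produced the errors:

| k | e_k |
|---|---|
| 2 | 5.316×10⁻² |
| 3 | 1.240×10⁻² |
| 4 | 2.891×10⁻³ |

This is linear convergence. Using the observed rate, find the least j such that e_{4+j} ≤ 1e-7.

8

Rate ρ ≈ e_4/e_3 = 2.891×10⁻³/1.240×10⁻² = 0.2331.
After j more steps, e_{4+j} ≈ 2.891×10⁻³·ρ^j; need ρ^j ≤ 1e-7/2.891×10⁻³ = 3.45901e-05.
j ≥ ln(3.45901e-05)/ln(0.2331) = -10.2719/-1.45629 = 7.053.
So 8 more iterations are needed.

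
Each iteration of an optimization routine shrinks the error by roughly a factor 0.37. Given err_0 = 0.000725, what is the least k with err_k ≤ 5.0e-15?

26

After k steps, err_k ≈ 0.000725·0.37^k.
Need 0.37^k ≤ 5.0e-15/0.000725 = 6.89655e-12.
k ≥ ln(6.89655e-12)/ln(0.37) = -25.7000/-0.99425 = 25.849.
Smallest integer k = 26.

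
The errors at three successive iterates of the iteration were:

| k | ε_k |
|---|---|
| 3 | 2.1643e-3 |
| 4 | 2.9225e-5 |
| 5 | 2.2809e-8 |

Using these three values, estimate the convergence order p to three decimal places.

p ≈ ln(ε_5/ε_4) / ln(ε_4/ε_3)
  = ln(2.2809e-8/2.9225e-5) / ln(2.9225e-5/2.1643e-3)
  = ln(0.000780462) / ln(0.0135032)
  = -7.155625 / -4.304829 ≈ 1.662232

1.662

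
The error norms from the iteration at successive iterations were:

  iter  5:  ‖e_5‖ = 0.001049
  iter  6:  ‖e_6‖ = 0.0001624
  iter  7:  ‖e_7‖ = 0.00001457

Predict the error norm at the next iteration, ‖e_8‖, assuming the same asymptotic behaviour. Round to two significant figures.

6.5e-7

First estimate the order: p ≈ ln(‖e_7‖/‖e_6‖) / ln(‖e_6‖/‖e_5‖) = ln(0.00001457/0.0001624)/ln(0.0001624/0.001049) = ln(0.0897167)/ln(0.154814) ≈ 1.2924.
Then ‖e_8‖ ≈ ‖e_7‖·(‖e_7‖/‖e_6‖)^p = 0.00001457·(0.0897167)^1.2924 = 0.00001457·0.0443296 ≈ 6.459e-07.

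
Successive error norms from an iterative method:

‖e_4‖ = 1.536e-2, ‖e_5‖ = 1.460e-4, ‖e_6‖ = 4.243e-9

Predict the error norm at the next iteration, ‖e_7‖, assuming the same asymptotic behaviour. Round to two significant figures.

2.8e-19

First estimate the order: p ≈ ln(‖e_6‖/‖e_5‖) / ln(‖e_5‖/‖e_4‖) = ln(4.243e-9/1.460e-4)/ln(1.460e-4/1.536e-2) = ln(2.90616e-05)/ln(0.00950521) ≈ 2.2436.
Then ‖e_7‖ ≈ ‖e_6‖·(‖e_6‖/‖e_5‖)^p = 4.243e-9·(2.90616e-05)^2.2436 = 4.243e-9·6.62985e-11 ≈ 2.813e-19.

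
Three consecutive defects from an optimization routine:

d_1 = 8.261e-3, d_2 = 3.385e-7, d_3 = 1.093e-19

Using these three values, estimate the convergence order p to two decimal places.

2.85

p ≈ ln(d_3/d_2) / ln(d_2/d_1)
  = ln(1.093e-19/3.385e-7) / ln(3.385e-7/8.261e-3)
  = ln(3.22895e-13) / ln(4.09757e-05)
  = -28.76145 / -10.10253 ≈ 2.84696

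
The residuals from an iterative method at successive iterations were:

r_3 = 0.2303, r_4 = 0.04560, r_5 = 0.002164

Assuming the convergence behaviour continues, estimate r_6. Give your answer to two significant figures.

7.0e-6

First estimate the order: p ≈ ln(r_5/r_4) / ln(r_4/r_3) = ln(0.002164/0.04560)/ln(0.04560/0.2303) = ln(0.0474561)/ln(0.198003) ≈ 1.8821.
Then r_6 ≈ r_5·(r_5/r_4)^p = 0.002164·(0.0474561)^1.8821 = 0.002164·0.00322589 ≈ 6.981e-06.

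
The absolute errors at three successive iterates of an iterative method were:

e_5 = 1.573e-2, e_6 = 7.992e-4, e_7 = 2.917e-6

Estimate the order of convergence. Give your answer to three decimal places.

1.884

p ≈ ln(e_7/e_6) / ln(e_6/e_5)
  = ln(2.917e-6/7.992e-4) / ln(7.992e-4/1.573e-2)
  = ln(0.0036499) / ln(0.0508074)
  = -5.613056 / -2.979713 ≈ 1.883757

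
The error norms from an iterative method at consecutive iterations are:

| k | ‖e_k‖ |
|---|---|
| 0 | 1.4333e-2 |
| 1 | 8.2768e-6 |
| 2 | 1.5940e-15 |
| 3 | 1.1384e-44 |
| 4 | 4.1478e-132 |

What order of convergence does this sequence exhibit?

Consecutive ratios: ‖e_4‖/‖e_3‖ = 4.1478e-132/1.1384e-44 = 3.64353e-88, ‖e_3‖/‖e_2‖ = 1.1384e-44/1.5940e-15 = 7.14178e-30.
p ≈ ln(3.64353e-88)/ln(7.14178e-30) = -201.3345/-67.1116 ≈ 3.00.
So the convergence is cubic (order 3).

3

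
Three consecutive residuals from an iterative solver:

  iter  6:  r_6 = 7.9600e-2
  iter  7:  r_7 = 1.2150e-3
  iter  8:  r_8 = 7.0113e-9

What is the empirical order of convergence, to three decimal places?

p ≈ ln(r_8/r_7) / ln(r_7/r_6)
  = ln(7.0113e-9/1.2150e-3) / ln(1.2150e-3/7.9600e-2)
  = ln(5.77062e-06) / ln(0.0152638)
  = -12.062731 / -4.182271 ≈ 2.884254

2.884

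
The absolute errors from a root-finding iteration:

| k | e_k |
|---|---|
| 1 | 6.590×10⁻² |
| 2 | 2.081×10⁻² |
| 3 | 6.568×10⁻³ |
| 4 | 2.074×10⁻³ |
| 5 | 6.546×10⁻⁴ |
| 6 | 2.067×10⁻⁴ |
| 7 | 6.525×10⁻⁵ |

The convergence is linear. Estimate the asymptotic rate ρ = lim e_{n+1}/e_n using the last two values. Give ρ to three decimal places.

0.316

ρ ≈ e_7/e_6 = 6.525×10⁻⁵/2.067×10⁻⁴ = 0.31567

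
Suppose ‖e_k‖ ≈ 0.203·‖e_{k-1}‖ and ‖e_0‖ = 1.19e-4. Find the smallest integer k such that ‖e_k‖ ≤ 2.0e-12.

12

After k steps, ‖e_k‖ ≈ 1.19e-4·0.203^k.
Need 0.203^k ≤ 2.0e-12/1.19e-4 = 1.68067e-08.
k ≥ ln(1.68067e-08)/ln(0.203) = -17.9015/-1.59455 = 11.227.
Smallest integer k = 12.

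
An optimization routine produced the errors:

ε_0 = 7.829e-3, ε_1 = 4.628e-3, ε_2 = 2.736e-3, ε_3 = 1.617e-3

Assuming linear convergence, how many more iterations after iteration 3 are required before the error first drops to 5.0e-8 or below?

Rate ρ ≈ ε_3/ε_2 = 1.617e-3/2.736e-3 = 0.5910.
After j more steps, ε_{3+j} ≈ 1.617e-3·ρ^j; need ρ^j ≤ 5.0e-8/1.617e-3 = 3.09215e-05.
j ≥ ln(3.09215e-05)/ln(0.5910) = -10.3841/-0.52594 = 19.744.
So 20 more iterations are needed.

20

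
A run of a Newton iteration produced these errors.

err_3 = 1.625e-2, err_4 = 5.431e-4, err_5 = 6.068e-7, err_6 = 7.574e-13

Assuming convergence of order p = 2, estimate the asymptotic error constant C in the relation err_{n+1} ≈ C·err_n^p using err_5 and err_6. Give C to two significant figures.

2.1

C ≈ err_6 / err_5^2
  = 7.574e-13 / (6.068e-7)^2
  = 7.574e-13 / 3.68206e-13 ≈ 2.057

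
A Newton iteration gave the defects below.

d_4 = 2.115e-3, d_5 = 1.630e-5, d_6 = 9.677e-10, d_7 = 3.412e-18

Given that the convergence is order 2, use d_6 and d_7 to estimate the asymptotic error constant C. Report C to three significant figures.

C ≈ d_7 / d_6^2
  = 3.412e-18 / (9.677e-10)^2
  = 3.412e-18 / 9.36443e-19 ≈ 3.6436

3.64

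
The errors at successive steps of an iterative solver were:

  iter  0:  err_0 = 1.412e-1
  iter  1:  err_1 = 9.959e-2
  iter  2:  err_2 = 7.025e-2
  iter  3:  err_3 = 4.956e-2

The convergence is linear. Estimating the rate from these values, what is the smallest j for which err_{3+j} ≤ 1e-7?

Rate ρ ≈ err_3/err_2 = 4.956e-2/7.025e-2 = 0.7055.
After j more steps, err_{3+j} ≈ 4.956e-2·ρ^j; need ρ^j ≤ 1e-7/4.956e-2 = 2.01776e-06.
j ≥ ln(2.01776e-06)/ln(0.7055) = -13.1135/-0.34885 = 37.591.
So 38 more iterations are needed.

38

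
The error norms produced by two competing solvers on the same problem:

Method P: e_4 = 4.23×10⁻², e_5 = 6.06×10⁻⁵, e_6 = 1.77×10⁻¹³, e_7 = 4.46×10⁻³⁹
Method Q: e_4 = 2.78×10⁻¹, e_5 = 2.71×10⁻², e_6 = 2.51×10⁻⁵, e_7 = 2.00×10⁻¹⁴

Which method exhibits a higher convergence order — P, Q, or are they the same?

same

Method P: p ≈ ln(4.46×10⁻³⁹/1.77×10⁻¹³)/ln(1.77×10⁻¹³/6.06×10⁻⁵) ≈ 3.00.
Method Q: p ≈ ln(2.00×10⁻¹⁴/2.51×10⁻⁵)/ln(2.51×10⁻⁵/2.71×10⁻²) ≈ 3.00.
Both orders ≈ 3.0 — effectively the same.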